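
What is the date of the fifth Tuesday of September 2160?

September 30, 2160

September 1, 2160 is a Monday.
The first Tuesday is therefore September 2 (1 days later).
The fifth Tuesday is 2 + 4×7 = September 30.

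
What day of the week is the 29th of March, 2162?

Doomsday rule: the anchor day for the 2100s is Sunday. For year 62: 62÷12 = 5 r 2, and 2÷4 = 0, so 5+2+0 = 7.
Sunday + 7 ≡ Sunday — that's 2162's doomsday.
In March the doomsday date is Mar 14.
Mar 29 is 15 days after Mar 14; 15 mod 7 = 1, so Sunday + 1 = Monday.

Monday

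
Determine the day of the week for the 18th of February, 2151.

Doomsday rule: the anchor day for the 2100s is Sunday. For year 51: 51÷12 = 4 r 3, and 3÷4 = 0, so 4+3+0 = 7.
Sunday + 7 ≡ Sunday — that's 2151's doomsday.
In February the doomsday date is Feb 28 (2151 is not a leap year).
Feb 18 is 10 days before Feb 28; 10 mod 7 = 3, so Sunday − 3 = Thursday.

Thursday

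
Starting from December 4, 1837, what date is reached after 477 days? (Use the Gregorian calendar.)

+365 (one year) → Dec 4, 1838 (112 left).
Dec has 31 days: +28 → Jan 1, 1839 (84 left).
Jan has 31 days: +31 → Feb 1, 1839 (53 left).
Feb has 28 days: +28 → Mar 1, 1839 (25 left).
+25 → Mar 26, 1839.

March 26, 1839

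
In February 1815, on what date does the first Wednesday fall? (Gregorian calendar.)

February 1, 1815

February 1, 1815 is a Wednesday.
The first Wednesday is therefore February 1 (same day).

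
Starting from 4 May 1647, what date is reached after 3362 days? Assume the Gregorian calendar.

July 17, 1656

+366 (one year; includes Feb 29, 1648) → May 4, 1648 (2996 left).
+365 (one year) → May 4, 1649 (2631 left).
+365 (one year) → May 4, 1650 (2266 left).
+365 (one year) → May 4, 1651 (1901 left).
+366 (one year; includes Feb 29, 1652) → May 4, 1652 (1535 left).
+365 (one year) → May 4, 1653 (1170 left).
+365 (one year) → May 4, 1654 (805 left).
+365 (one year) → May 4, 1655 (440 left).
+366 (one year; includes Feb 29, 1656) → May 4, 1656 (74 left).
May has 31 days: +28 → Jun 1, 1656 (46 left).
Jun has 30 days: +30 → Jul 1, 1656 (16 left).
+16 → Jul 17, 1656.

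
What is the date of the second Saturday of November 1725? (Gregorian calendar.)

November 10, 1725

November 1, 1725 is a Thursday.
The first Saturday is therefore November 3 (2 days later).
The second Saturday is 3 + 1×7 = November 10.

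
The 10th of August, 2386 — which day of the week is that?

Doomsday rule: the anchor day for the 2300s is Wednesday. For year 86: 86÷12 = 7 r 2, and 2÷4 = 0, so 7+2+0 = 9.
Wednesday + 9 ≡ Friday — that's 2386's doomsday.
In August the doomsday date is Aug 8.
Aug 10 is 2 days after Aug 8; 2 mod 7 = 2, so Friday + 2 = Sunday.

Sunday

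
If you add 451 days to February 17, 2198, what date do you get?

+365 (one year) → Feb 17, 2199 (86 left).
Feb has 28 days: +12 → Mar 1, 2199 (74 left).
Mar has 31 days: +31 → Apr 1, 2199 (43 left).
Apr has 30 days: +30 → May 1, 2199 (13 left).
+13 → May 14, 2199.

May 14, 2199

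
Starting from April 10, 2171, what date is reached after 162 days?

September 19, 2171

Apr has 30 days: +21 → May 1, 2171 (141 left).
May has 31 days: +31 → Jun 1, 2171 (110 left).
Jun has 30 days: +30 → Jul 1, 2171 (80 left).
Jul has 31 days: +31 → Aug 1, 2171 (49 left).
Aug has 31 days: +31 → Sep 1, 2171 (18 left).
+18 → Sep 19, 2171.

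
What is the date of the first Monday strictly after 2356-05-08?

May 14, 2356

May 8, 2356 is a Tuesday.
From Tuesday to the next Monday is 6 days.
May 8, 2356 + 6 = May 14, 2356.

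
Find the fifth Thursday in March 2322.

March 30, 2322

March 1, 2322 is a Wednesday.
The first Thursday is therefore March 2 (1 days later).
The fifth Thursday is 2 + 4×7 = March 30.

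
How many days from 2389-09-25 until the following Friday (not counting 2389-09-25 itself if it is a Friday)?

4

Sep 25, 2389 is a Monday.
From Monday to the next Friday is 4 days.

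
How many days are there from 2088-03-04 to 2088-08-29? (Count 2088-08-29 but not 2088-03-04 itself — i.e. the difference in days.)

178

Mar 4, 2088 → Apr 4, 2088: 31 days (March has 31).
Apr 4, 2088 → May 4, 2088: 30 days (April has 30).
May 4, 2088 → Jun 4, 2088: 31 days (May has 31).
Jun 4, 2088 → Jul 4, 2088: 30 days (June has 30).
Jul 4, 2088 → Aug 4, 2088: 31 days (July has 31).
Aug 4, 2088 → Aug 29, 2088: 25 days.
Total: 178 days.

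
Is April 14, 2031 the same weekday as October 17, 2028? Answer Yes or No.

No

From Oct 17, 2028 to Apr 14, 2031 is 909 days.
909 mod 7 = 6, so they are different weekdays.
(Oct 17, 2028 is a Tuesday; Apr 14, 2031 is a Monday.)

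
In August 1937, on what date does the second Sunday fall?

August 1, 1937 is a Sunday.
The first Sunday is therefore August 1 (same day).
The second Sunday is 1 + 1×7 = August 8.

August 8, 1937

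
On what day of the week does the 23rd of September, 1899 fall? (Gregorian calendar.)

January 1, 1899 is a Sunday.
Jan 1, 1899 → Feb 1, 1899: 31 days (January has 31).
Feb 1, 1899 → Mar 1, 1899: 28 days (February has 28).
Mar 1, 1899 → Apr 1, 1899: 31 days (March has 31).
Apr 1, 1899 → May 1, 1899: 30 days (April has 30).
May 1, 1899 → Jun 1, 1899: 31 days (May has 31).
Jun 1, 1899 → Jul 1, 1899: 30 days (June has 30).
Jul 1, 1899 → Aug 1, 1899: 31 days (July has 31).
Aug 1, 1899 → Sep 1, 1899: 31 days (August has 31).
Sep 1, 1899 → Sep 23, 1899: 22 days.
Total: 265 days.
265 mod 7 = 6, so Sunday + 6 = Saturday.

Saturday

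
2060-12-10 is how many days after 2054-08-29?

2295

Aug 29, 2054 → Aug 29, 2055: 365 days.
Aug 29, 2055 → Aug 29, 2056: 366 days (Feb 29, 2056 is in that span).
Aug 29, 2056 → Aug 29, 2057: 365 days.
Aug 29, 2057 → Aug 29, 2058: 365 days.
Aug 29, 2058 → Aug 29, 2059: 365 days.
Aug 29, 2059 → Aug 29, 2060: 366 days (Feb 29, 2060 is in that span).
Aug 29, 2060 → Sep 29, 2060: 31 days (August has 31).
Sep 29, 2060 → Oct 29, 2060: 30 days (September has 30).
Oct 29, 2060 → Nov 29, 2060: 31 days (October has 31).
Nov 29, 2060 → Dec 10, 2060: 11 days.
Total: 2295 days.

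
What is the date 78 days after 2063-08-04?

October 21, 2063

Aug has 31 days: +28 → Sep 1, 2063 (50 left).
Sep has 30 days: +30 → Oct 1, 2063 (20 left).
+20 → Oct 21, 2063.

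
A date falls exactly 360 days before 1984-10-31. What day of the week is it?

Sunday

Oct 31, 1984 is a Wednesday.
360 mod 7 = 3, so 360 days before a Wednesday is Wednesday − 3 = Sunday.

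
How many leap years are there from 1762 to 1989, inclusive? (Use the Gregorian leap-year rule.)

Multiples of 4 in [1762,1989]: 57.
Of those, multiples of 100: 2 (not leap unless ÷400).
Multiples of 400: 0.
Leap years = 57 − 2 + 0 = 55.

55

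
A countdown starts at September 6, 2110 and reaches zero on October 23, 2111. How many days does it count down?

Sep 6, 2110 → Sep 6, 2111: 365 days.
Sep 6, 2111 → Oct 6, 2111: 30 days (September has 30).
Oct 6, 2111 → Oct 23, 2111: 17 days.
Total: 412 days.

412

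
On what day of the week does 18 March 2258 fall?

Thursday

Doomsday rule: the anchor day for the 2200s is Friday. For year 58: 58÷12 = 4 r 10, and 10÷4 = 2, so 4+10+2 = 16.
Friday + 16 ≡ Sunday — that's 2258's doomsday.
In March the doomsday date is Mar 14.
Mar 18 is 4 days after Mar 14; 4 mod 7 = 4, so Sunday + 4 = Thursday.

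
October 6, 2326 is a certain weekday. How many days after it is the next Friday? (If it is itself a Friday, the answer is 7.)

2

Oct 6, 2326 is a Wednesday.
From Wednesday to the next Friday is 2 days.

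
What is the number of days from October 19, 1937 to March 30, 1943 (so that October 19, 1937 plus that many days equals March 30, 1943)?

Oct 19, 1937 → Oct 19, 1938: 365 days.
Oct 19, 1938 → Oct 19, 1939: 365 days.
Oct 19, 1939 → Oct 19, 1940: 366 days (Feb 29, 1940 is in that span).
Oct 19, 1940 → Oct 19, 1941: 365 days.
Oct 19, 1941 → Oct 19, 1942: 365 days.
Oct 19, 1942 → Nov 19, 1942: 31 days (October has 31).
Nov 19, 1942 → Dec 19, 1942: 30 days (November has 30).
Dec 19, 1942 → Jan 19, 1943: 31 days (December has 31).
Jan 19, 1943 → Feb 19, 1943: 31 days (January has 31).
Feb 19, 1943 → Mar 19, 1943: 28 days (February has 28).
Mar 19, 1943 → Mar 30, 1943: 11 days.
Total: 1988 days.

1988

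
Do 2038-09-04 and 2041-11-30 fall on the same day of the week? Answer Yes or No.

From Sep 4, 2038 to Nov 30, 2041 is 1183 days.
1183 mod 7 = 0, so they are the same weekday.
(Sep 4, 2038 is a Saturday; Nov 30, 2041 is a Saturday.)

Yes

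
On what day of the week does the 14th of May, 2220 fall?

Doomsday rule: the anchor day for the 2200s is Friday. For year 20: 20÷12 = 1 r 8, and 8÷4 = 2, so 1+8+2 = 11.
Friday + 11 ≡ Tuesday — that's 2220's doomsday.
In May the doomsday date is May 9.
May 14 is 5 days after May 9; 5 mod 7 = 5, so Tuesday + 5 = Sunday.

Sunday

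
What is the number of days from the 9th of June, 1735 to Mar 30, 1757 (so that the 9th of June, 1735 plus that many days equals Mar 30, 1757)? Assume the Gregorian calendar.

Jun 9, 1735 → Jun 9, 1736: 366 days (Feb 29, 1736 is in that span).
Jun 9, 1736 → Jun 9, 1737: 365 days.
Jun 9, 1737 → Jun 9, 1738: 365 days.
Jun 9, 1738 → Jun 9, 1739: 365 days.
Jun 9, 1739 → Jun 9, 1740: 366 days (Feb 29, 1740 is in that span).
Jun 9, 1740 → Jun 9, 1741: 365 days.
Jun 9, 1741 → Jun 9, 1742: 365 days.
Jun 9, 1742 → Jun 9, 1743: 365 days.
Jun 9, 1743 → Jun 9, 1744: 366 days (Feb 29, 1744 is in that span).
Jun 9, 1744 → Jun 9, 1745: 365 days.
Jun 9, 1745 → Jun 9, 1746: 365 days.
Jun 9, 1746 → Jun 9, 1747: 365 days.
Jun 9, 1747 → Jun 9, 1748: 366 days (Feb 29, 1748 is in that span).
Jun 9, 1748 → Jun 9, 1749: 365 days.
Jun 9, 1749 → Jun 9, 1750: 365 days.
Jun 9, 1750 → Jun 9, 1751: 365 days.
Jun 9, 1751 → Jun 9, 1752: 366 days (Feb 29, 1752 is in that span).
Jun 9, 1752 → Jun 9, 1753: 365 days.
Jun 9, 1753 → Jun 9, 1754: 365 days.
Jun 9, 1754 → Jun 9, 1755: 365 days.
Jun 9, 1755 → Jun 9, 1756: 366 days (Feb 29, 1756 is in that span).
Jun 9, 1756 → Jul 9, 1756: 30 days (June has 30).
Jul 9, 1756 → Aug 9, 1756: 31 days (July has 31).
Aug 9, 1756 → Sep 9, 1756: 31 days (August has 31).
Sep 9, 1756 → Oct 9, 1756: 30 days (September has 30).
Oct 9, 1756 → Nov 9, 1756: 31 days (October has 31).
Nov 9, 1756 → Dec 9, 1756: 30 days (November has 30).
Dec 9, 1756 → Jan 9, 1757: 31 days (December has 31).
Jan 9, 1757 → Feb 9, 1757: 31 days (January has 31).
Feb 9, 1757 → Mar 9, 1757: 28 days (February has 28).
Mar 9, 1757 → Mar 30, 1757: 21 days.
Total: 7965 days.

7965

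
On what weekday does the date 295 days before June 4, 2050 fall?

Jun 4, 2050 is a Saturday.
295 mod 7 = 1, so 295 days before a Saturday is Saturday − 1 = Friday.

Friday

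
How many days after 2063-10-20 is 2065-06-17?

606

Oct 20, 2063 → Oct 20, 2064: 366 days (Feb 29, 2064 is in that span).
Oct 20, 2064 → Nov 20, 2064: 31 days (October has 31).
Nov 20, 2064 → Dec 20, 2064: 30 days (November has 30).
Dec 20, 2064 → Jan 20, 2065: 31 days (December has 31).
Jan 20, 2065 → Feb 20, 2065: 31 days (January has 31).
Feb 20, 2065 → Mar 20, 2065: 28 days (February has 28).
Mar 20, 2065 → Apr 20, 2065: 31 days (March has 31).
Apr 20, 2065 → May 20, 2065: 30 days (April has 30).
May 20, 2065 → Jun 17, 2065: 28 days.
Total: 606 days.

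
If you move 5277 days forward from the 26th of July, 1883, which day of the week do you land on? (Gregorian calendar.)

First find the weekday of Jul 26, 1883. Doomsday rule: the anchor day for the 1800s is Friday. For year 83: 83÷12 = 6 r 11, and 11÷4 = 2, so 6+11+2 = 19.
Friday + 19 ≡ Wednesday — that's 1883's doomsday.
In July the doomsday date is Jul 11.
Jul 26 is 15 days after Jul 11; 15 mod 7 = 1, so Wednesday + 1 = Thursday.
5277 mod 7 = 6, so 5277 days after a Thursday is Thursday + 6 = Wednesday.

Wednesday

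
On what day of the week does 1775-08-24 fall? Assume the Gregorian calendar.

Doomsday rule: the anchor day for the 1700s is Sunday. For year 75: 75÷12 = 6 r 3, and 3÷4 = 0, so 6+3+0 = 9.
Sunday + 9 ≡ Tuesday — that's 1775's doomsday.
In August the doomsday date is Aug 8.
Aug 24 is 16 days after Aug 8; 16 mod 7 = 2, so Tuesday + 2 = Thursday.

Thursday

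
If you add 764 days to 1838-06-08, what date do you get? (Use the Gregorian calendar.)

+365 (one year) → Jun 8, 1839 (399 left).
Jun has 30 days: +23 → Jul 1, 1839 (376 left).
Jul has 31 days: +31 → Aug 1, 1839 (345 left).
Aug has 31 days: +31 → Sep 1, 1839 (314 left).
Sep has 30 days: +30 → Oct 1, 1839 (284 left).
Oct has 31 days: +31 → Nov 1, 1839 (253 left).
Nov has 30 days: +30 → Dec 1, 1839 (223 left).
Dec has 31 days: +31 → Jan 1, 1840 (192 left).
Jan has 31 days: +31 → Feb 1, 1840 (161 left).
Feb has 29 days: +29 → Mar 1, 1840 (132 left).
Mar has 31 days: +31 → Apr 1, 1840 (101 left).
Apr has 30 days: +30 → May 1, 1840 (71 left).
May has 31 days: +31 → Jun 1, 1840 (40 left).
Jun has 30 days: +30 → Jul 1, 1840 (10 left).
+10 → Jul 11, 1840.

July 11, 1840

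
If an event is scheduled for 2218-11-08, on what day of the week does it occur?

Sunday

Doomsday rule: the anchor day for the 2200s is Friday. For year 18: 18÷12 = 1 r 6, and 6÷4 = 1, so 1+6+1 = 8.
Friday + 8 ≡ Saturday — that's 2218's doomsday.
In November the doomsday date is Nov 7.
Nov 8 is 1 day after Nov 7; 1 mod 7 = 1, so Saturday + 1 = Sunday.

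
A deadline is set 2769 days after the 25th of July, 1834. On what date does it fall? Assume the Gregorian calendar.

February 22, 1842

+365 (one year) → Jul 25, 1835 (2404 left).
+366 (one year; includes Feb 29, 1836) → Jul 25, 1836 (2038 left).
+365 (one year) → Jul 25, 1837 (1673 left).
+365 (one year) → Jul 25, 1838 (1308 left).
+365 (one year) → Jul 25, 1839 (943 left).
+366 (one year; includes Feb 29, 1840) → Jul 25, 1840 (577 left).
+365 (one year) → Jul 25, 1841 (212 left).
Jul has 31 days: +7 → Aug 1, 1841 (205 left).
Aug has 31 days: +31 → Sep 1, 1841 (174 left).
Sep has 30 days: +30 → Oct 1, 1841 (144 left).
Oct has 31 days: +31 → Nov 1, 1841 (113 left).
Nov has 30 days: +30 → Dec 1, 1841 (83 left).
Dec has 31 days: +31 → Jan 1, 1842 (52 left).
Jan has 31 days: +31 → Feb 1, 1842 (21 left).
+21 → Feb 22, 1842.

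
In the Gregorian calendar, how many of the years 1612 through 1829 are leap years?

53

Multiples of 4 in [1612,1829]: 55.
Of those, multiples of 100: 2 (not leap unless ÷400).
Multiples of 400: 0.
Leap years = 55 − 2 + 0 = 53.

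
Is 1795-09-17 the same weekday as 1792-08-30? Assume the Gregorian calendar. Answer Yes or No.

Yes

From Aug 30, 1792 to Sep 17, 1795 is 1113 days.
1113 mod 7 = 0, so they are the same weekday.
(Aug 30, 1792 is a Thursday; Sep 17, 1795 is a Thursday.)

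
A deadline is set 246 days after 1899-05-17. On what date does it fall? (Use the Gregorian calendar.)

January 18, 1900

May has 31 days: +15 → Jun 1, 1899 (231 left).
Jun has 30 days: +30 → Jul 1, 1899 (201 left).
Jul has 31 days: +31 → Aug 1, 1899 (170 left).
Aug has 31 days: +31 → Sep 1, 1899 (139 left).
Sep has 30 days: +30 → Oct 1, 1899 (109 left).
Oct has 31 days: +31 → Nov 1, 1899 (78 left).
Nov has 30 days: +30 → Dec 1, 1899 (48 left).
Dec has 31 days: +31 → Jan 1, 1900 (17 left).
+17 → Jan 18, 1900.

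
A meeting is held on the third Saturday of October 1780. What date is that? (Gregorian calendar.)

October 1, 1780 is a Sunday.
The first Saturday is therefore October 7 (6 days later).
The third Saturday is 7 + 2×7 = October 21.

October 21, 1780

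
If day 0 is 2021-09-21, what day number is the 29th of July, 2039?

6520

Sep 21, 2021 → Sep 21, 2022: 365 days.
Sep 21, 2022 → Sep 21, 2023: 365 days.
Sep 21, 2023 → Sep 21, 2024: 366 days (Feb 29, 2024 is in that span).
Sep 21, 2024 → Sep 21, 2025: 365 days.
Sep 21, 2025 → Sep 21, 2026: 365 days.
Sep 21, 2026 → Sep 21, 2027: 365 days.
Sep 21, 2027 → Sep 21, 2028: 366 days (Feb 29, 2028 is in that span).
Sep 21, 2028 → Sep 21, 2029: 365 days.
Sep 21, 2029 → Sep 21, 2030: 365 days.
Sep 21, 2030 → Sep 21, 2031: 365 days.
Sep 21, 2031 → Sep 21, 2032: 366 days (Feb 29, 2032 is in that span).
Sep 21, 2032 → Sep 21, 2033: 365 days.
Sep 21, 2033 → Sep 21, 2034: 365 days.
Sep 21, 2034 → Sep 21, 2035: 365 days.
Sep 21, 2035 → Sep 21, 2036: 366 days (Feb 29, 2036 is in that span).
Sep 21, 2036 → Sep 21, 2037: 365 days.
Sep 21, 2037 → Sep 21, 2038: 365 days.
Sep 21, 2038 → Oct 21, 2038: 30 days (September has 30).
Oct 21, 2038 → Nov 21, 2038: 31 days (October has 31).
Nov 21, 2038 → Dec 21, 2038: 30 days (November has 30).
Dec 21, 2038 → Jan 21, 2039: 31 days (December has 31).
Jan 21, 2039 → Feb 21, 2039: 31 days (January has 31).
Feb 21, 2039 → Mar 21, 2039: 28 days (February has 28).
Mar 21, 2039 → Apr 21, 2039: 31 days (March has 31).
Apr 21, 2039 → May 21, 2039: 30 days (April has 30).
May 21, 2039 → Jun 21, 2039: 31 days (May has 31).
Jun 21, 2039 → Jul 21, 2039: 30 days (June has 30).
Jul 21, 2039 → Jul 29, 2039: 8 days.
Total: 6520 days.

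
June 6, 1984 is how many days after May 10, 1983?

May 10, 1983 → Jun 10, 1983: 31 days (May has 31).
Jun 10, 1983 → Jul 10, 1983: 30 days (June has 30).
Jul 10, 1983 → Aug 10, 1983: 31 days (July has 31).
Aug 10, 1983 → Sep 10, 1983: 31 days (August has 31).
Sep 10, 1983 → Oct 10, 1983: 30 days (September has 30).
Oct 10, 1983 → Nov 10, 1983: 31 days (October has 31).
Nov 10, 1983 → Dec 10, 1983: 30 days (November has 30).
Dec 10, 1983 → Jan 10, 1984: 31 days (December has 31).
Jan 10, 1984 → Feb 10, 1984: 31 days (January has 31).
Feb 10, 1984 → Mar 10, 1984: 29 days (February has 29).
Mar 10, 1984 → Apr 10, 1984: 31 days (March has 31).
Apr 10, 1984 → May 10, 1984: 30 days (April has 30).
May 10, 1984 → Jun 6, 1984: 27 days.
Total: 393 days.

393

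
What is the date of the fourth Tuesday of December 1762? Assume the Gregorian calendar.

December 1, 1762 is a Wednesday.
The first Tuesday is therefore December 7 (6 days later).
The fourth Tuesday is 7 + 3×7 = December 28.

December 28, 1762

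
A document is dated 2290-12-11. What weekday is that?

Thursday

Doomsday rule: the anchor day for the 2200s is Friday. For year 90: 90÷12 = 7 r 6, and 6÷4 = 1, so 7+6+1 = 14.
Friday + 14 ≡ Friday — that's 2290's doomsday.
In December the doomsday date is Dec 12.
Dec 11 is 1 day before Dec 12; 1 mod 7 = 1, so Friday − 1 = Thursday.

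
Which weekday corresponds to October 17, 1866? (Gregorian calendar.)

Wednesday

Doomsday rule: the anchor day for the 1800s is Friday. For year 66: 66÷12 = 5 r 6, and 6÷4 = 1, so 5+6+1 = 12.
Friday + 12 ≡ Wednesday — that's 1866's doomsday.
In October the doomsday date is Oct 10.
Oct 17 is 7 days after Oct 10; 7 mod 7 = 0, so Wednesday + 0 = Wednesday.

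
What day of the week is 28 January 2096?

Doomsday rule: the anchor day for the 2000s is Tuesday. For year 96: 96÷12 = 8 r 0, and 0÷4 = 0, so 8+0+0 = 8.
Tuesday + 8 ≡ Wednesday — that's 2096's doomsday.
In January the doomsday date is Jan 4 (2096 is a leap year (divisible by 4)).
Jan 28 is 24 days after Jan 4; 24 mod 7 = 3, so Wednesday + 3 = Saturday.

Saturday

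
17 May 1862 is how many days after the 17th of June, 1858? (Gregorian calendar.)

1430

Jun 17, 1858 → Jun 17, 1859: 365 days.
Jun 17, 1859 → Jun 17, 1860: 366 days (Feb 29, 1860 is in that span).
Jun 17, 1860 → Jun 17, 1861: 365 days.
Jun 17, 1861 → Jul 17, 1861: 30 days (June has 30).
Jul 17, 1861 → Aug 17, 1861: 31 days (July has 31).
Aug 17, 1861 → Sep 17, 1861: 31 days (August has 31).
Sep 17, 1861 → Oct 17, 1861: 30 days (September has 30).
Oct 17, 1861 → Nov 17, 1861: 31 days (October has 31).
Nov 17, 1861 → Dec 17, 1861: 30 days (November has 30).
Dec 17, 1861 → Jan 17, 1862: 31 days (December has 31).
Jan 17, 1862 → Feb 17, 1862: 31 days (January has 31).
Feb 17, 1862 → Mar 17, 1862: 28 days (February has 28).
Mar 17, 1862 → Apr 17, 1862: 31 days (March has 31).
Apr 17, 1862 → May 17, 1862: 30 days.
Total: 1430 days.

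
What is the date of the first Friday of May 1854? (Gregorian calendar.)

May 5, 1854

May 1, 1854 is a Monday.
The first Friday is therefore May 5 (4 days later).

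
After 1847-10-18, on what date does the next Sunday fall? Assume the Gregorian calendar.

Oct 18, 1847 is a Monday.
From Monday to the next Sunday is 6 days.
Oct 18, 1847 + 6 = Oct 24, 1847.

October 24, 1847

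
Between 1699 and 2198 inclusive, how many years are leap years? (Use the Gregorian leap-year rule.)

Multiples of 4 in [1699,2198]: 125.
Of those, multiples of 100: 5 (not leap unless ÷400).
Multiples of 400: 1.
Leap years = 125 − 5 + 1 = 121.

121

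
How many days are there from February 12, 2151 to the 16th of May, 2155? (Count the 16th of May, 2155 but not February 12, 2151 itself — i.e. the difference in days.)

Feb 12, 2151 → Feb 12, 2152: 365 days.
Feb 12, 2152 → Feb 12, 2153: 366 days (Feb 29, 2152 is in that span).
Feb 12, 2153 → Feb 12, 2154: 365 days.
Feb 12, 2154 → Feb 12, 2155: 365 days.
Feb 12, 2155 → Mar 12, 2155: 28 days (February has 28).
Mar 12, 2155 → Apr 12, 2155: 31 days (March has 31).
Apr 12, 2155 → May 12, 2155: 30 days (April has 30).
May 12, 2155 → May 16, 2155: 4 days.
Total: 1554 days.

1554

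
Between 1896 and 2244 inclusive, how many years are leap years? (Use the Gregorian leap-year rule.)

85

Multiples of 4 in [1896,2244]: 88.
Of those, multiples of 100: 4 (not leap unless ÷400).
Multiples of 400: 1.
Leap years = 88 − 4 + 1 = 85.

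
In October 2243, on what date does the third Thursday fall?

October 1, 2243 is a Sunday.
The first Thursday is therefore October 5 (4 days later).
The third Thursday is 5 + 2×7 = October 19.

October 19, 2243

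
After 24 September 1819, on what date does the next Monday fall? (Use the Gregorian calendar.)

Sep 24, 1819 is a Friday.
From Friday to the next Monday is 3 days.
Sep 24, 1819 + 3 = Sep 27, 1819.

September 27, 1819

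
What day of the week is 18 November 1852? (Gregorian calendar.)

Thursday

Doomsday rule: the anchor day for the 1800s is Friday. For year 52: 52÷12 = 4 r 4, and 4÷4 = 1, so 4+4+1 = 9.
Friday + 9 ≡ Sunday — that's 1852's doomsday.
In November the doomsday date is Nov 7.
Nov 18 is 11 days after Nov 7; 11 mod 7 = 4, so Sunday + 4 = Thursday.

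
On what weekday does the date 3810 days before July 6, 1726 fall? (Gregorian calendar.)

Thursday

First find the weekday of Jul 6, 1726. Doomsday rule: the anchor day for the 1700s is Sunday. For year 26: 26÷12 = 2 r 2, and 2÷4 = 0, so 2+2+0 = 4.
Sunday + 4 ≡ Thursday — that's 1726's doomsday.
In July the doomsday date is Jul 11.
Jul 6 is 5 days before Jul 11; 5 mod 7 = 5, so Thursday − 5 = Saturday.
3810 mod 7 = 2, so 3810 days before a Saturday is Saturday − 2 = Thursday.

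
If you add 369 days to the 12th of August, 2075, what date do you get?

August 15, 2076

Aug has 31 days: +20 → Sep 1, 2075 (349 left).
Sep has 30 days: +30 → Oct 1, 2075 (319 left).
Oct has 31 days: +31 → Nov 1, 2075 (288 left).
Nov has 30 days: +30 → Dec 1, 2075 (258 left).
Dec has 31 days: +31 → Jan 1, 2076 (227 left).
Jan has 31 days: +31 → Feb 1, 2076 (196 left).
Feb has 29 days: +29 → Mar 1, 2076 (167 left).
Mar has 31 days: +31 → Apr 1, 2076 (136 left).
Apr has 30 days: +30 → May 1, 2076 (106 left).
May has 31 days: +31 → Jun 1, 2076 (75 left).
Jun has 30 days: +30 → Jul 1, 2076 (45 left).
Jul has 31 days: +31 → Aug 1, 2076 (14 left).
+14 → Aug 15, 2076.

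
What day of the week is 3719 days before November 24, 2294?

Thursday

First find the weekday of Nov 24, 2294. Doomsday rule: the anchor day for the 2200s is Friday. For year 94: 94÷12 = 7 r 10, and 10÷4 = 2, so 7+10+2 = 19.
Friday + 19 ≡ Wednesday — that's 2294's doomsday.
In November the doomsday date is Nov 7.
Nov 24 is 17 days after Nov 7; 17 mod 7 = 3, so Wednesday + 3 = Saturday.
3719 mod 7 = 2, so 3719 days before a Saturday is Saturday − 2 = Thursday.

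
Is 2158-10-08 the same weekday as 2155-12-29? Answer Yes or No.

No

From Dec 29, 2155 to Oct 8, 2158 is 1014 days.
1014 mod 7 = 6, so they are different weekdays.
(Dec 29, 2155 is a Monday; Oct 8, 2158 is a Sunday.)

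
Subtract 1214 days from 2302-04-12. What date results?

December 14, 2298

−365 (one year) → Apr 12, 2301 (849 left).
−365 (one year) → Apr 12, 2300 (484 left).
−365 (one year) → Apr 12, 2299 (119 left).
−12 → Mar 31, 2299 (end of Mar, 31 days; 107 left).
−31 → Feb 28, 2299 (end of Feb, 28 days; 76 left).
−28 → Jan 31, 2299 (end of Jan, 31 days; 48 left).
−31 → Dec 31, 2298 (end of Dec, 31 days; 17 left).
−17 → Dec 14, 2298.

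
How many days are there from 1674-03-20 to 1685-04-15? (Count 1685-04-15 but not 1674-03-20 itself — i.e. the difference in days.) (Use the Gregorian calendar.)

4044

Mar 20, 1674 → Mar 20, 1675: 365 days.
Mar 20, 1675 → Mar 20, 1676: 366 days (Feb 29, 1676 is in that span).
Mar 20, 1676 → Mar 20, 1677: 365 days.
Mar 20, 1677 → Mar 20, 1678: 365 days.
Mar 20, 1678 → Mar 20, 1679: 365 days.
Mar 20, 1679 → Mar 20, 1680: 366 days (Feb 29, 1680 is in that span).
Mar 20, 1680 → Mar 20, 1681: 365 days.
Mar 20, 1681 → Mar 20, 1682: 365 days.
Mar 20, 1682 → Mar 20, 1683: 365 days.
Mar 20, 1683 → Mar 20, 1684: 366 days (Feb 29, 1684 is in that span).
Mar 20, 1684 → Apr 20, 1684: 31 days (March has 31).
Apr 20, 1684 → May 20, 1684: 30 days (April has 30).
May 20, 1684 → Jun 20, 1684: 31 days (May has 31).
Jun 20, 1684 → Jul 20, 1684: 30 days (June has 30).
Jul 20, 1684 → Aug 20, 1684: 31 days (July has 31).
Aug 20, 1684 → Sep 20, 1684: 31 days (August has 31).
Sep 20, 1684 → Oct 20, 1684: 30 days (September has 30).
Oct 20, 1684 → Nov 20, 1684: 31 days (October has 31).
Nov 20, 1684 → Dec 20, 1684: 30 days (November has 30).
Dec 20, 1684 → Jan 20, 1685: 31 days (December has 31).
Jan 20, 1685 → Feb 20, 1685: 31 days (January has 31).
Feb 20, 1685 → Mar 20, 1685: 28 days (February has 28).
Mar 20, 1685 → Apr 15, 1685: 26 days.
Total: 4044 days.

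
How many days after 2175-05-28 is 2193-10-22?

May 28, 2175 → May 28, 2176: 366 days (Feb 29, 2176 is in that span).
May 28, 2176 → May 28, 2177: 365 days.
May 28, 2177 → May 28, 2178: 365 days.
May 28, 2178 → May 28, 2179: 365 days.
May 28, 2179 → May 28, 2180: 366 days (Feb 29, 2180 is in that span).
May 28, 2180 → May 28, 2181: 365 days.
May 28, 2181 → May 28, 2182: 365 days.
May 28, 2182 → May 28, 2183: 365 days.
May 28, 2183 → May 28, 2184: 366 days (Feb 29, 2184 is in that span).
May 28, 2184 → May 28, 2185: 365 days.
May 28, 2185 → May 28, 2186: 365 days.
May 28, 2186 → May 28, 2187: 365 days.
May 28, 2187 → May 28, 2188: 366 days (Feb 29, 2188 is in that span).
May 28, 2188 → May 28, 2189: 365 days.
May 28, 2189 → May 28, 2190: 365 days.
May 28, 2190 → May 28, 2191: 365 days.
May 28, 2191 → May 28, 2192: 366 days (Feb 29, 2192 is in that span).
May 28, 2192 → May 28, 2193: 365 days.
May 28, 2193 → Jun 28, 2193: 31 days (May has 31).
Jun 28, 2193 → Jul 28, 2193: 30 days (June has 30).
Jul 28, 2193 → Aug 28, 2193: 31 days (July has 31).
Aug 28, 2193 → Sep 28, 2193: 31 days (August has 31).
Sep 28, 2193 → Oct 22, 2193: 24 days.
Total: 6722 days.

6722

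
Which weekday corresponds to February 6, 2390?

Tuesday

Doomsday rule: the anchor day for the 2300s is Wednesday. For year 90: 90÷12 = 7 r 6, and 6÷4 = 1, so 7+6+1 = 14.
Wednesday + 14 ≡ Wednesday — that's 2390's doomsday.
In February the doomsday date is Feb 28 (2390 is not a leap year).
Feb 6 is 22 days before Feb 28; 22 mod 7 = 1, so Wednesday − 1 = Tuesday.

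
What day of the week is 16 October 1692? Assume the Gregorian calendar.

Doomsday rule: the anchor day for the 1600s is Tuesday. For year 92: 92÷12 = 7 r 8, and 8÷4 = 2, so 7+8+2 = 17.
Tuesday + 17 ≡ Friday — that's 1692's doomsday.
In October the doomsday date is Oct 10.
Oct 16 is 6 days after Oct 10; 6 mod 7 = 6, so Friday + 6 = Thursday.

Thursday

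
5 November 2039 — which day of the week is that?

Saturday

January 1, 2039 is a Saturday.
Jan 1, 2039 → Feb 1, 2039: 31 days (January has 31).
Feb 1, 2039 → Mar 1, 2039: 28 days (February has 28).
Mar 1, 2039 → Apr 1, 2039: 31 days (March has 31).
Apr 1, 2039 → May 1, 2039: 30 days (April has 30).
May 1, 2039 → Jun 1, 2039: 31 days (May has 31).
Jun 1, 2039 → Jul 1, 2039: 30 days (June has 30).
Jul 1, 2039 → Aug 1, 2039: 31 days (July has 31).
Aug 1, 2039 → Sep 1, 2039: 31 days (August has 31).
Sep 1, 2039 → Oct 1, 2039: 30 days (September has 30).
Oct 1, 2039 → Nov 1, 2039: 31 days (October has 31).
Nov 1, 2039 → Nov 5, 2039: 4 days.
Total: 308 days.
308 mod 7 = 0, so Saturday + 0 = Saturday.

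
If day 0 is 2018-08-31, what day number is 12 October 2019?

Aug 31, 2018 → Aug 31, 2019: 365 days.
Aug 31, 2019 → Sep 30, 2019: 30 days (August has 31).
Sep 30, 2019 → Oct 12, 2019: 12 days.
Total: 407 days.

407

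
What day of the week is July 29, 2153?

Doomsday rule: the anchor day for the 2100s is Sunday. For year 53: 53÷12 = 4 r 5, and 5÷4 = 1, so 4+5+1 = 10.
Sunday + 10 ≡ Wednesday — that's 2153's doomsday.
In July the doomsday date is Jul 11.
Jul 29 is 18 days after Jul 11; 18 mod 7 = 4, so Wednesday + 4 = Sunday.

Sunday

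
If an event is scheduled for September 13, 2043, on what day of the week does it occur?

Doomsday rule: the anchor day for the 2000s is Tuesday. For year 43: 43÷12 = 3 r 7, and 7÷4 = 1, so 3+7+1 = 11.
Tuesday + 11 ≡ Saturday — that's 2043's doomsday.
In September the doomsday date is Sep 5.
Sep 13 is 8 days after Sep 5; 8 mod 7 = 1, so Saturday + 1 = Sunday.

Sunday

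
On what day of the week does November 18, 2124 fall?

Saturday

January 1, 2124 is a Saturday.
Jan 1, 2124 → Feb 1, 2124: 31 days (January has 31).
Feb 1, 2124 → Mar 1, 2124: 29 days (February has 29).
Mar 1, 2124 → Apr 1, 2124: 31 days (March has 31).
Apr 1, 2124 → May 1, 2124: 30 days (April has 30).
May 1, 2124 → Jun 1, 2124: 31 days (May has 31).
Jun 1, 2124 → Jul 1, 2124: 30 days (June has 30).
Jul 1, 2124 → Aug 1, 2124: 31 days (July has 31).
Aug 1, 2124 → Sep 1, 2124: 31 days (August has 31).
Sep 1, 2124 → Oct 1, 2124: 30 days (September has 30).
Oct 1, 2124 → Nov 1, 2124: 31 days (October has 31).
Nov 1, 2124 → Nov 18, 2124: 17 days.
Total: 322 days.
322 mod 7 = 0, so Saturday + 0 = Saturday.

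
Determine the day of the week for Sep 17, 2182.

Doomsday rule: the anchor day for the 2100s is Sunday. For year 82: 82÷12 = 6 r 10, and 10÷4 = 2, so 6+10+2 = 18.
Sunday + 18 ≡ Thursday — that's 2182's doomsday.
In September the doomsday date is Sep 5.
Sep 17 is 12 days after Sep 5; 12 mod 7 = 5, so Thursday + 5 = Tuesday.

Tuesday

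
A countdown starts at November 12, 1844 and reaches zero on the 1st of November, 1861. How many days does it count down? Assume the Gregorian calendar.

6198

Nov 12, 1844 → Nov 12, 1845: 365 days.
Nov 12, 1845 → Nov 12, 1846: 365 days.
Nov 12, 1846 → Nov 12, 1847: 365 days.
Nov 12, 1847 → Nov 12, 1848: 366 days (Feb 29, 1848 is in that span).
Nov 12, 1848 → Nov 12, 1849: 365 days.
Nov 12, 1849 → Nov 12, 1850: 365 days.
Nov 12, 1850 → Nov 12, 1851: 365 days.
Nov 12, 1851 → Nov 12, 1852: 366 days (Feb 29, 1852 is in that span).
Nov 12, 1852 → Nov 12, 1853: 365 days.
Nov 12, 1853 → Nov 12, 1854: 365 days.
Nov 12, 1854 → Nov 12, 1855: 365 days.
Nov 12, 1855 → Nov 12, 1856: 366 days (Feb 29, 1856 is in that span).
Nov 12, 1856 → Nov 12, 1857: 365 days.
Nov 12, 1857 → Nov 12, 1858: 365 days.
Nov 12, 1858 → Nov 12, 1859: 365 days.
Nov 12, 1859 → Nov 12, 1860: 366 days (Feb 29, 1860 is in that span).
Nov 12, 1860 → Dec 12, 1860: 30 days (November has 30).
Dec 12, 1860 → Jan 12, 1861: 31 days (December has 31).
Jan 12, 1861 → Feb 12, 1861: 31 days (January has 31).
Feb 12, 1861 → Mar 12, 1861: 28 days (February has 28).
Mar 12, 1861 → Apr 12, 1861: 31 days (March has 31).
Apr 12, 1861 → May 12, 1861: 30 days (April has 30).
May 12, 1861 → Jun 12, 1861: 31 days (May has 31).
Jun 12, 1861 → Jul 12, 1861: 30 days (June has 30).
Jul 12, 1861 → Aug 12, 1861: 31 days (July has 31).
Aug 12, 1861 → Sep 12, 1861: 31 days (August has 31).
Sep 12, 1861 → Oct 12, 1861: 30 days (September has 30).
Oct 12, 1861 → Nov 1, 1861: 20 days.
Total: 6198 days.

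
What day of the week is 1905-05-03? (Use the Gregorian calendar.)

Wednesday

January 1, 1905 is a Sunday.
Jan 1, 1905 → Feb 1, 1905: 31 days (January has 31).
Feb 1, 1905 → Mar 1, 1905: 28 days (February has 28).
Mar 1, 1905 → Apr 1, 1905: 31 days (March has 31).
Apr 1, 1905 → May 1, 1905: 30 days (April has 30).
May 1, 1905 → May 3, 1905: 2 days.
Total: 122 days.
122 mod 7 = 3, so Sunday + 3 = Wednesday.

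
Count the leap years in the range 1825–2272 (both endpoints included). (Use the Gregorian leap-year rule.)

Multiples of 4 in [1825,2272]: 112.
Of those, multiples of 100: 4 (not leap unless ÷400).
Multiples of 400: 1.
Leap years = 112 − 4 + 1 = 109.

109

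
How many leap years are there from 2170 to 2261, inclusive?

22

Multiples of 4 in [2170,2261]: 23.
Of those, multiples of 100: 1 (not leap unless ÷400).
Multiples of 400: 0.
Leap years = 23 − 1 + 0 = 22.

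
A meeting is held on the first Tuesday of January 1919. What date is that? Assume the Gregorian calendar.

January 7, 1919

January 1, 1919 is a Wednesday.
The first Tuesday is therefore January 7 (6 days later).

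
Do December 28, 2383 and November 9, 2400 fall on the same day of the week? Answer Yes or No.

No

From Dec 28, 2383 to Nov 9, 2400 is 6161 days.
6161 mod 7 = 1, so they are different weekdays.
(Dec 28, 2383 is a Wednesday; Nov 9, 2400 is a Thursday.)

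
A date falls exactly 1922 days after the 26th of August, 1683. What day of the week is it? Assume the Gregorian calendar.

Monday

Aug 26, 1683 is a Thursday.
1922 mod 7 = 4, so 1922 days after a Thursday is Thursday + 4 = Monday.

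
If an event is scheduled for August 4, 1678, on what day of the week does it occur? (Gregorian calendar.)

Thursday

Doomsday rule: the anchor day for the 1600s is Tuesday. For year 78: 78÷12 = 6 r 6, and 6÷4 = 1, so 6+6+1 = 13.
Tuesday + 13 ≡ Monday — that's 1678's doomsday.
In August the doomsday date is Aug 8.
Aug 4 is 4 days before Aug 8; 4 mod 7 = 4, so Monday − 4 = Thursday.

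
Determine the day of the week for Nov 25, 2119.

Saturday

January 1, 2119 is a Sunday.
Jan 1, 2119 → Feb 1, 2119: 31 days (January has 31).
Feb 1, 2119 → Mar 1, 2119: 28 days (February has 28).
Mar 1, 2119 → Apr 1, 2119: 31 days (March has 31).
Apr 1, 2119 → May 1, 2119: 30 days (April has 30).
May 1, 2119 → Jun 1, 2119: 31 days (May has 31).
Jun 1, 2119 → Jul 1, 2119: 30 days (June has 30).
Jul 1, 2119 → Aug 1, 2119: 31 days (July has 31).
Aug 1, 2119 → Sep 1, 2119: 31 days (August has 31).
Sep 1, 2119 → Oct 1, 2119: 30 days (September has 30).
Oct 1, 2119 → Nov 1, 2119: 31 days (October has 31).
Nov 1, 2119 → Nov 25, 2119: 24 days.
Total: 328 days.
328 mod 7 = 6, so Sunday + 6 = Saturday.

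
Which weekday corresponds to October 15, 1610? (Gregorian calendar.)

Friday

Doomsday rule: the anchor day for the 1600s is Tuesday. For year 10: 10÷12 = 0 r 10, and 10÷4 = 2, so 0+10+2 = 12.
Tuesday + 12 ≡ Sunday — that's 1610's doomsday.
In October the doomsday date is Oct 10.
Oct 15 is 5 days after Oct 10; 5 mod 7 = 5, so Sunday + 5 = Friday.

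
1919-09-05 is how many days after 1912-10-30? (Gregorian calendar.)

2501

Oct 30, 1912 → Oct 30, 1913: 365 days.
Oct 30, 1913 → Oct 30, 1914: 365 days.
Oct 30, 1914 → Oct 30, 1915: 365 days.
Oct 30, 1915 → Oct 30, 1916: 366 days (Feb 29, 1916 is in that span).
Oct 30, 1916 → Oct 30, 1917: 365 days.
Oct 30, 1917 → Oct 30, 1918: 365 days.
Oct 30, 1918 → Nov 30, 1918: 31 days (October has 31).
Nov 30, 1918 → Dec 30, 1918: 30 days (November has 30).
Dec 30, 1918 → Jan 30, 1919: 31 days (December has 31).
Jan 30, 1919 → Feb 28, 1919: 29 days (January has 31).
Feb 28, 1919 → Mar 28, 1919: 28 days (February has 28).
Mar 28, 1919 → Apr 28, 1919: 31 days (March has 31).
Apr 28, 1919 → May 28, 1919: 30 days (April has 30).
May 28, 1919 → Jun 28, 1919: 31 days (May has 31).
Jun 28, 1919 → Jul 28, 1919: 30 days (June has 30).
Jul 28, 1919 → Aug 28, 1919: 31 days (July has 31).
Aug 28, 1919 → Sep 5, 1919: 8 days.
Total: 2501 days.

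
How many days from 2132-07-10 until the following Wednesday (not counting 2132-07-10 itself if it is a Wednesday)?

6

Jul 10, 2132 is a Thursday.
From Thursday to the next Wednesday is 6 days.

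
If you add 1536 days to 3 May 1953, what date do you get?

July 17, 1957

+365 (one year) → May 3, 1954 (1171 left).
+365 (one year) → May 3, 1955 (806 left).
+366 (one year; includes Feb 29, 1956) → May 3, 1956 (440 left).
+365 (one year) → May 3, 1957 (75 left).
May has 31 days: +29 → Jun 1, 1957 (46 left).
Jun has 30 days: +30 → Jul 1, 1957 (16 left).
+16 → Jul 17, 1957.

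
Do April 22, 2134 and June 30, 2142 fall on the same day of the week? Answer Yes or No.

No

From Apr 22, 2134 to Jun 30, 2142 is 2991 days.
2991 mod 7 = 2, so they are different weekdays.
(Apr 22, 2134 is a Thursday; Jun 30, 2142 is a Saturday.)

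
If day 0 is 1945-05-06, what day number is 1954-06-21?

May 6, 1945 → May 6, 1946: 365 days.
May 6, 1946 → May 6, 1947: 365 days.
May 6, 1947 → May 6, 1948: 366 days (Feb 29, 1948 is in that span).
May 6, 1948 → May 6, 1949: 365 days.
May 6, 1949 → May 6, 1950: 365 days.
May 6, 1950 → May 6, 1951: 365 days.
May 6, 1951 → May 6, 1952: 366 days (Feb 29, 1952 is in that span).
May 6, 1952 → May 6, 1953: 365 days.
May 6, 1953 → May 6, 1954: 365 days.
May 6, 1954 → Jun 6, 1954: 31 days (May has 31).
Jun 6, 1954 → Jun 21, 1954: 15 days.
Total: 3333 days.

3333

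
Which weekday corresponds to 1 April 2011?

January 1, 2011 is a Saturday.
Jan 1, 2011 → Feb 1, 2011: 31 days (January has 31).
Feb 1, 2011 → Mar 1, 2011: 28 days (February has 28).
Mar 1, 2011 → Apr 1, 2011: 31 days.
Total: 90 days.
90 mod 7 = 6, so Saturday + 6 = Friday.

Friday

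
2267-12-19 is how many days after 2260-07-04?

2724

Jul 4, 2260 → Jul 4, 2261: 365 days.
Jul 4, 2261 → Jul 4, 2262: 365 days.
Jul 4, 2262 → Jul 4, 2263: 365 days.
Jul 4, 2263 → Jul 4, 2264: 366 days (Feb 29, 2264 is in that span).
Jul 4, 2264 → Jul 4, 2265: 365 days.
Jul 4, 2265 → Jul 4, 2266: 365 days.
Jul 4, 2266 → Jul 4, 2267: 365 days.
Jul 4, 2267 → Aug 4, 2267: 31 days (July has 31).
Aug 4, 2267 → Sep 4, 2267: 31 days (August has 31).
Sep 4, 2267 → Oct 4, 2267: 30 days (September has 30).
Oct 4, 2267 → Nov 4, 2267: 31 days (October has 31).
Nov 4, 2267 → Dec 4, 2267: 30 days (November has 30).
Dec 4, 2267 → Dec 19, 2267: 15 days.
Total: 2724 days.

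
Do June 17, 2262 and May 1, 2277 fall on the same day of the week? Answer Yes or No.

From Jun 17, 2262 to May 1, 2277 is 5432 days.
5432 mod 7 = 0, so they are the same weekday.
(Jun 17, 2262 is a Tuesday; May 1, 2277 is a Tuesday.)

Yes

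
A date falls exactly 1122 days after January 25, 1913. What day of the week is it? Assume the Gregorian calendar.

Jan 25, 1913 is a Saturday.
1122 mod 7 = 2, so 1122 days after a Saturday is Saturday + 2 = Monday.

Monday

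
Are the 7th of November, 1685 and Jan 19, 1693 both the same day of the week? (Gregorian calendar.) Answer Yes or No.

From Nov 7, 1685 to Jan 19, 1693 is 2630 days.
2630 mod 7 = 5, so they are different weekdays.
(Nov 7, 1685 is a Wednesday; Jan 19, 1693 is a Monday.)

No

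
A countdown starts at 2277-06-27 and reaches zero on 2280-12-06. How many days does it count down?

1258

Jun 27, 2277 → Jun 27, 2278: 365 days.
Jun 27, 2278 → Jun 27, 2279: 365 days.
Jun 27, 2279 → Jun 27, 2280: 366 days (Feb 29, 2280 is in that span).
Jun 27, 2280 → Jul 27, 2280: 30 days (June has 30).
Jul 27, 2280 → Aug 27, 2280: 31 days (July has 31).
Aug 27, 2280 → Sep 27, 2280: 31 days (August has 31).
Sep 27, 2280 → Oct 27, 2280: 30 days (September has 30).
Oct 27, 2280 → Nov 27, 2280: 31 days (October has 31).
Nov 27, 2280 → Dec 6, 2280: 9 days.
Total: 1258 days.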